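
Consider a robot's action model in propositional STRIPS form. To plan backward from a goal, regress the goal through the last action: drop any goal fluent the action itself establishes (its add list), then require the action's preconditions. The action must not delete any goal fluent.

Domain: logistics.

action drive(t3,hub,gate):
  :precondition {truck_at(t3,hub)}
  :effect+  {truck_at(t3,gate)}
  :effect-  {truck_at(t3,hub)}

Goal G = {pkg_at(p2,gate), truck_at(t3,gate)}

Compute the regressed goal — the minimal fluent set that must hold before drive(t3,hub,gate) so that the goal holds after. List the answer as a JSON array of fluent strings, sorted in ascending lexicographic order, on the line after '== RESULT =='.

Regress:
  G ∩ del = {}  (empty — regression defined)
  G \ add = {pkg_at(p2,gate), truck_at(t3,gate)} \ {truck_at(t3,gate)} = {pkg_at(p2,gate)}
  ∪ pre   = {pkg_at(p2,gate)} ∪ {truck_at(t3,hub)}
          = {pkg_at(p2,gate), truck_at(t3,hub)}

== RESULT ==
["pkg_at(p2,gate)", "truck_at(t3,hub)"]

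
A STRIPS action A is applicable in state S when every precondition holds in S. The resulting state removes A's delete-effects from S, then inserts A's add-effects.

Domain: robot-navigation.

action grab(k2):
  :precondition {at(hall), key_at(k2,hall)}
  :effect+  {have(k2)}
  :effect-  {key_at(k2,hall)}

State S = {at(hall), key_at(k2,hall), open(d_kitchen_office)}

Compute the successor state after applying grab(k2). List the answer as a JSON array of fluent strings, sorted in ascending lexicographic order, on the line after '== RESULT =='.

Compute (S \ del) ∪ add:
  pre ⊆ S: {at(hall), key_at(k2,hall)} ⊆ S  — applicable
  S \ del = {at(hall), open(d_kitchen_office)}
  ∪ add   = {at(hall), have(k2), open(d_kitchen_office)}

== RESULT ==
["at(hall)", "have(k2)", "open(d_kitchen_office)"]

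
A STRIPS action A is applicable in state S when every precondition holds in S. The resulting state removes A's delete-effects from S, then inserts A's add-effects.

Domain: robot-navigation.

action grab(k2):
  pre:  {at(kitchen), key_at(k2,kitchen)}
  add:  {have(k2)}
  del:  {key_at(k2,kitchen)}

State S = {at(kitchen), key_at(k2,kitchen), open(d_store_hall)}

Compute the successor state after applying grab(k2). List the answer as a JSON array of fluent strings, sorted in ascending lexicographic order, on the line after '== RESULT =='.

Progress:
  pre ⊆ S: {at(kitchen), key_at(k2,kitchen)} ⊆ S  — applicable
  S \ del = {at(kitchen), open(d_store_hall)}
  ∪ add   = {at(kitchen), have(k2), open(d_store_hall)}

== RESULT ==
["at(kitchen)", "have(k2)", "open(d_store_hall)"]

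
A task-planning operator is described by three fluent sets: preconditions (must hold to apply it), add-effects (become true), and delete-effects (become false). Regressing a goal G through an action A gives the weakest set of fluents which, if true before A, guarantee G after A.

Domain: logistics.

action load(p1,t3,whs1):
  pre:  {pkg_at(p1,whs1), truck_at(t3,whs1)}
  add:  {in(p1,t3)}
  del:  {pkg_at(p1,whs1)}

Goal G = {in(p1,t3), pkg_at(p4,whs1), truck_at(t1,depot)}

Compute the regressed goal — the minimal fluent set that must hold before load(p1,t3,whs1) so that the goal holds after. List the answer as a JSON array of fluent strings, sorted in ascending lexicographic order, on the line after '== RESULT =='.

Compute (G \ add) ∪ pre:
  G ∩ del = {}  (empty — regression defined)
  G \ add = {in(p1,t3), pkg_at(p4,whs1), truck_at(t1,depot)} \ {in(p1,t3)} = {pkg_at(p4,whs1), truck_at(t1,depot)}
  ∪ pre   = {pkg_at(p4,whs1), truck_at(t1,depot)} ∪ {pkg_at(p1,whs1), truck_at(t3,whs1)}
          = {pkg_at(p1,whs1), pkg_at(p4,whs1), truck_at(t1,depot), truck_at(t3,whs1)}

== RESULT ==
["pkg_at(p1,whs1)", "pkg_at(p4,whs1)", "truck_at(t1,depot)", "truck_at(t3,whs1)"]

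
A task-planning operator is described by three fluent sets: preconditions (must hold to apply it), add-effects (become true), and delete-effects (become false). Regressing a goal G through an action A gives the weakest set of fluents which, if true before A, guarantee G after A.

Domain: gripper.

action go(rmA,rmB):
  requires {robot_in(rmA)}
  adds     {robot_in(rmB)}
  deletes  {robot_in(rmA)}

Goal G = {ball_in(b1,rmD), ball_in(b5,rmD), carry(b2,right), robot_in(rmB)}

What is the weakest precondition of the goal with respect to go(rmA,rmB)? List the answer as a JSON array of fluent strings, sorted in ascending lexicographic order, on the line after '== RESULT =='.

Regress:
  G ∩ del = {}  (empty — regression defined)
  G \ add = {ball_in(b1,rmD), ball_in(b5,rmD), carry(b2,right), robot_in(rmB)} \ {robot_in(rmB)} = {ball_in(b1,rmD), ball_in(b5,rmD), carry(b2,right)}
  ∪ pre   = {ball_in(b1,rmD), ball_in(b5,rmD), carry(b2,right)} ∪ {robot_in(rmA)}
          = {ball_in(b1,rmD), ball_in(b5,rmD), carry(b2,right), robot_in(rmA)}

== RESULT ==
["ball_in(b1,rmD)", "ball_in(b5,rmD)", "carry(b2,right)", "robot_in(rmA)"]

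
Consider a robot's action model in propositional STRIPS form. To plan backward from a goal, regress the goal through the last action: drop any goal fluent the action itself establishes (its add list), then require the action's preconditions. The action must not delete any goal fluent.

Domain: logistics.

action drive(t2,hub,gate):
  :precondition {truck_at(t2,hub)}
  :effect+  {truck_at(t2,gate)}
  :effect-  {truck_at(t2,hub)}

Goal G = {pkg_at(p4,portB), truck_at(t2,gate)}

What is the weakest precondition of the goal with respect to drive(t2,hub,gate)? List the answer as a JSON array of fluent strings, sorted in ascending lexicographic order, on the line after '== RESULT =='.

Regress:
  G ∩ del = {}  (empty — regression defined)
  G \ add = {pkg_at(p4,portB), truck_at(t2,gate)} \ {truck_at(t2,gate)} = {pkg_at(p4,portB)}
  ∪ pre   = {pkg_at(p4,portB)} ∪ {truck_at(t2,hub)}
          = {pkg_at(p4,portB), truck_at(t2,hub)}

== RESULT ==
["pkg_at(p4,portB)", "truck_at(t2,hub)"]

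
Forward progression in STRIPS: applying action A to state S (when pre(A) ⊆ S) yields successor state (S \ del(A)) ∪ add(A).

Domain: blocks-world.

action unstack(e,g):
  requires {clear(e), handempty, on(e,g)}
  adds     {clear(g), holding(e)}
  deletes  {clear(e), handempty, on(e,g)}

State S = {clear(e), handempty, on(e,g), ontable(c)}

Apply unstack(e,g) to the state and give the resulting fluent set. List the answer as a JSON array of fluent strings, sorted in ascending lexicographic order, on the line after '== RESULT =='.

Progress:
  pre ⊆ S: {clear(e), handempty, on(e,g)} ⊆ S  — applicable
  S \ del = {ontable(c)}
  ∪ add   = {clear(g), holding(e), ontable(c)}

== RESULT ==
["clear(g)", "holding(e)", "ontable(c)"]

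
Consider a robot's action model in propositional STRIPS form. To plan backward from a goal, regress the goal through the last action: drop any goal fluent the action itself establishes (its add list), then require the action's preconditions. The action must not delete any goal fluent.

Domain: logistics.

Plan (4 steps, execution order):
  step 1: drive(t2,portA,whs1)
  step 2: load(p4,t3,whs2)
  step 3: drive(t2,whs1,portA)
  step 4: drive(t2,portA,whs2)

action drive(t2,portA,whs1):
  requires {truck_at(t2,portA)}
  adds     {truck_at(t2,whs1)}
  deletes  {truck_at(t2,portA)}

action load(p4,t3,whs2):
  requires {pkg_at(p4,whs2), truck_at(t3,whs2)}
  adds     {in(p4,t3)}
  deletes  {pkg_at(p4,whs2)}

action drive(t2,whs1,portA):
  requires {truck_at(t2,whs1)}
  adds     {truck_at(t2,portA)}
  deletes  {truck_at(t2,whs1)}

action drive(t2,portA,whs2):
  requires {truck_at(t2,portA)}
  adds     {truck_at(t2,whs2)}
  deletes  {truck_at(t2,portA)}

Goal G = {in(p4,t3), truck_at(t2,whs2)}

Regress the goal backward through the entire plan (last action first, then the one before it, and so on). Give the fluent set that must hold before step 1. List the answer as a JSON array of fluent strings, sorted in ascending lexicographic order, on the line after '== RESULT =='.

Regress step by step:
  through step 4 (drive(t2,portA,whs2)): drop {truck_at(t2,whs2)}, keep {in(p4,t3)}, require {truck_at(t2,portA)}
    → {in(p4,t3), truck_at(t2,portA)}
  through step 3 (drive(t2,whs1,portA)): drop {truck_at(t2,portA)}, keep {in(p4,t3)}, require {truck_at(t2,whs1)}
    → {in(p4,t3), truck_at(t2,whs1)}
  through step 2 (load(p4,t3,whs2)): drop {in(p4,t3)}, keep {truck_at(t2,whs1)}, require {pkg_at(p4,whs2), truck_at(t3,whs2)}
    → {pkg_at(p4,whs2), truck_at(t2,whs1), truck_at(t3,whs2)}
  through step 1 (drive(t2,portA,whs1)): drop {truck_at(t2,whs1)}, keep {pkg_at(p4,whs2), truck_at(t3,whs2)}, require {truck_at(t2,portA)}
    → {pkg_at(p4,whs2), truck_at(t2,portA), truck_at(t3,whs2)}

== RESULT ==
["pkg_at(p4,whs2)", "truck_at(t2,portA)", "truck_at(t3,whs2)"]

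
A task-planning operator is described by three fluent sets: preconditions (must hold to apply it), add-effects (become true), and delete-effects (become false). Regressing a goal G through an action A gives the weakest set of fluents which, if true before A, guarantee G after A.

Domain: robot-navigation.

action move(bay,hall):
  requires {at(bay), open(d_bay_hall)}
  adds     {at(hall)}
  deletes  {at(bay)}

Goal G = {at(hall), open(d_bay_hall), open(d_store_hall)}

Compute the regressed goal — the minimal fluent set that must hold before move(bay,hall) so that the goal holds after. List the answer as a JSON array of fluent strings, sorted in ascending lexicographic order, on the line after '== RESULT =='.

Regress:
  G ∩ del = {}  (empty — regression defined)
  G \ add = {at(hall), open(d_bay_hall), open(d_store_hall)} \ {at(hall)} = {open(d_bay_hall), open(d_store_hall)}
  ∪ pre   = {open(d_bay_hall), open(d_store_hall)} ∪ {at(bay), open(d_bay_hall)}
          = {at(bay), open(d_bay_hall), open(d_store_hall)}

== RESULT ==
["at(bay)", "open(d_bay_hall)", "open(d_store_hall)"]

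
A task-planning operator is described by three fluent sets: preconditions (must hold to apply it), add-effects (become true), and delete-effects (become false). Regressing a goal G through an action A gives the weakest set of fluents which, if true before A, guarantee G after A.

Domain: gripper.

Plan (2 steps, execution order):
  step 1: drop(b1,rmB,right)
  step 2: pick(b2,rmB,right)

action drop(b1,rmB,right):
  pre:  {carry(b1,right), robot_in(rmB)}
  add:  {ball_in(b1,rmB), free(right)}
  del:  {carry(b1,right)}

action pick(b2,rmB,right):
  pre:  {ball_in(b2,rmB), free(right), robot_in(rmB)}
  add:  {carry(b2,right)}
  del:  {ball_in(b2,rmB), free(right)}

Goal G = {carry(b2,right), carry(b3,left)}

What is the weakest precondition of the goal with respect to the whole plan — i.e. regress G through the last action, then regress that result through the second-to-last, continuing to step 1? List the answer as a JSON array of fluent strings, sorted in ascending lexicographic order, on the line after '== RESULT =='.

Work backward from the goal:
  through step 2 (pick(b2,rmB,right)): drop {carry(b2,right)}, keep {carry(b3,left)}, require {ball_in(b2,rmB), free(right), robot_in(rmB)}
    → {ball_in(b2,rmB), carry(b3,left), free(right), robot_in(rmB)}
  through step 1 (drop(b1,rmB,right)): drop {free(right)}, keep {ball_in(b2,rmB), carry(b3,left), robot_in(rmB)}, require {carry(b1,right), robot_in(rmB)}
    → {ball_in(b2,rmB), carry(b1,right), carry(b3,left), robot_in(rmB)}

== RESULT ==
["ball_in(b2,rmB)", "carry(b1,right)", "carry(b3,left)", "robot_in(rmB)"]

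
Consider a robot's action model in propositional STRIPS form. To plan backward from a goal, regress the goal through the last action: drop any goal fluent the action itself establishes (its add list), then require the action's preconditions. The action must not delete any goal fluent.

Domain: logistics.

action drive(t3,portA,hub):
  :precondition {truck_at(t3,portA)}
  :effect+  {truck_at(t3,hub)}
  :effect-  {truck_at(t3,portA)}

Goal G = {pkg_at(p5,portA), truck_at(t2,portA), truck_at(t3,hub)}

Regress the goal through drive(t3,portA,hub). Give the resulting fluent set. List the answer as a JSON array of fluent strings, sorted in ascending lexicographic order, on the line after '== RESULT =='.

Compute (G \ add) ∪ pre:
  G ∩ del = {}  (empty — regression defined)
  G \ add = {pkg_at(p5,portA), truck_at(t2,portA), truck_at(t3,hub)} \ {truck_at(t3,hub)} = {pkg_at(p5,portA), truck_at(t2,portA)}
  ∪ pre   = {pkg_at(p5,portA), truck_at(t2,portA)} ∪ {truck_at(t3,portA)}
          = {pkg_at(p5,portA), truck_at(t2,portA), truck_at(t3,portA)}

== RESULT ==
["pkg_at(p5,portA)", "truck_at(t2,portA)", "truck_at(t3,portA)"]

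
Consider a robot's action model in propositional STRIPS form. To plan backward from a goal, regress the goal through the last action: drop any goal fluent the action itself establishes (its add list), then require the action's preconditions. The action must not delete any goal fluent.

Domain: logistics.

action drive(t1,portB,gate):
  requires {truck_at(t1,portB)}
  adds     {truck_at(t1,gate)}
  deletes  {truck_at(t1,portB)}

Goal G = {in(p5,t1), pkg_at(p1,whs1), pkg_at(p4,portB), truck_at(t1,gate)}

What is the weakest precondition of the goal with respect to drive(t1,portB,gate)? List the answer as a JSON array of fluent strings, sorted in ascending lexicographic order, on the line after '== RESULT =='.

Compute (G \ add) ∪ pre:
  G ∩ del = {}  (empty — regression defined)
  G \ add = {in(p5,t1), pkg_at(p1,whs1), pkg_at(p4,portB), truck_at(t1,gate)} \ {truck_at(t1,gate)} = {in(p5,t1), pkg_at(p1,whs1), pkg_at(p4,portB)}
  ∪ pre   = {in(p5,t1), pkg_at(p1,whs1), pkg_at(p4,portB)} ∪ {truck_at(t1,portB)}
          = {in(p5,t1), pkg_at(p1,whs1), pkg_at(p4,portB), truck_at(t1,portB)}

== RESULT ==
["in(p5,t1)", "pkg_at(p1,whs1)", "pkg_at(p4,portB)", "truck_at(t1,portB)"]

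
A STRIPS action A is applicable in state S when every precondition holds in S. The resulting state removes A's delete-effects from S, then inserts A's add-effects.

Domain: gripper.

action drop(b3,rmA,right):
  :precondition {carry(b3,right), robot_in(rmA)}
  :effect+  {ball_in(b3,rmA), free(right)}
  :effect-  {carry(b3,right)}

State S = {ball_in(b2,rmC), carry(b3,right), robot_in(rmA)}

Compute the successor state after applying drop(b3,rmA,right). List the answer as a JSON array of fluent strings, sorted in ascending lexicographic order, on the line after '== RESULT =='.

Compute (S \ del) ∪ add:
  pre ⊆ S: {carry(b3,right), robot_in(rmA)} ⊆ S  — applicable
  S \ del = {ball_in(b2,rmC), robot_in(rmA)}
  ∪ add   = {ball_in(b2,rmC), ball_in(b3,rmA), free(right), robot_in(rmA)}

== RESULT ==
["ball_in(b2,rmC)", "ball_in(b3,rmA)", "free(right)", "robot_in(rmA)"]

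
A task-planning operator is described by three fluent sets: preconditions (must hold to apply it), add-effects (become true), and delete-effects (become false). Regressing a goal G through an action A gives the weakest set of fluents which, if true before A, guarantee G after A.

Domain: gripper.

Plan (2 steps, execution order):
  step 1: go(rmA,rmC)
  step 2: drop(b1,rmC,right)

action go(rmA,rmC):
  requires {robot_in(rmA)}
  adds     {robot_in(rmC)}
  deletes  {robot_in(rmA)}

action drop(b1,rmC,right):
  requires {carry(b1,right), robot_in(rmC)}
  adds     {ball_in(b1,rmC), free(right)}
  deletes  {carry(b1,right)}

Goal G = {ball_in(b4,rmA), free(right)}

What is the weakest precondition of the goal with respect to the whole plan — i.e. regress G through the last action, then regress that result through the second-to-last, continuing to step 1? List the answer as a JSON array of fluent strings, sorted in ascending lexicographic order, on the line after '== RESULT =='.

Work backward from the goal:
  through step 2 (drop(b1,rmC,right)): drop {free(right)}, keep {ball_in(b4,rmA)}, require {carry(b1,right), robot_in(rmC)}
    → {ball_in(b4,rmA), carry(b1,right), robot_in(rmC)}
  through step 1 (go(rmA,rmC)): drop {robot_in(rmC)}, keep {ball_in(b4,rmA), carry(b1,right)}, require {robot_in(rmA)}
    → {ball_in(b4,rmA), carry(b1,right), robot_in(rmA)}

== RESULT ==
["ball_in(b4,rmA)", "carry(b1,right)", "robot_in(rmA)"]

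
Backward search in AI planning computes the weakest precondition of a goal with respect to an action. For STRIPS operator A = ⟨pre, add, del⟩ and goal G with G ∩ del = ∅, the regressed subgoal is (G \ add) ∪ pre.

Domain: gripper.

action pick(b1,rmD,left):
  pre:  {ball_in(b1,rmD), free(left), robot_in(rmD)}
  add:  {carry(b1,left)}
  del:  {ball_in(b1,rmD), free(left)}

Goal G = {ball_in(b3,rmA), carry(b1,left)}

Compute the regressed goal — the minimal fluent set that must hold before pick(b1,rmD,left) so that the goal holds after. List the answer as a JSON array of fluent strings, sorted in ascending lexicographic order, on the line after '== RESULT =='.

Compute (G \ add) ∪ pre:
  G ∩ del = {}  (empty — regression defined)
  G \ add = {ball_in(b3,rmA), carry(b1,left)} \ {carry(b1,left)} = {ball_in(b3,rmA)}
  ∪ pre   = {ball_in(b3,rmA)} ∪ {ball_in(b1,rmD), free(left), robot_in(rmD)}
          = {ball_in(b1,rmD), ball_in(b3,rmA), free(left), robot_in(rmD)}

== RESULT ==
["ball_in(b1,rmD)", "ball_in(b3,rmA)", "free(left)", "robot_in(rmD)"]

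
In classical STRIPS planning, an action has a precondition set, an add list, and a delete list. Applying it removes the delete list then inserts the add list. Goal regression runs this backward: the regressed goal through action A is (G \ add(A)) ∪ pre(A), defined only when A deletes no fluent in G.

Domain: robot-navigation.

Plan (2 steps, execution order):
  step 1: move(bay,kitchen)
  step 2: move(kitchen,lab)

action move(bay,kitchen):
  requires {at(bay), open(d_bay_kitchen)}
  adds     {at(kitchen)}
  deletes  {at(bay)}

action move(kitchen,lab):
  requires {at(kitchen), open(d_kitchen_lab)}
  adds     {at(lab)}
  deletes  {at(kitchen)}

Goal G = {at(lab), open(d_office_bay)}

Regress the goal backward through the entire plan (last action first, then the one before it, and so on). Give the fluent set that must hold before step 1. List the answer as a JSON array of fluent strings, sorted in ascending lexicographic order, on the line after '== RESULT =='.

Regress step by step:
  through step 2 (move(kitchen,lab)): drop {at(lab)}, keep {open(d_office_bay)}, require {at(kitchen), open(d_kitchen_lab)}
    → {at(kitchen), open(d_kitchen_lab), open(d_office_bay)}
  through step 1 (move(bay,kitchen)): drop {at(kitchen)}, keep {open(d_kitchen_lab), open(d_office_bay)}, require {at(bay), open(d_bay_kitchen)}
    → {at(bay), open(d_bay_kitchen), open(d_kitchen_lab), open(d_office_bay)}

== RESULT ==
["at(bay)", "open(d_bay_kitchen)", "open(d_kitchen_lab)", "open(d_office_bay)"]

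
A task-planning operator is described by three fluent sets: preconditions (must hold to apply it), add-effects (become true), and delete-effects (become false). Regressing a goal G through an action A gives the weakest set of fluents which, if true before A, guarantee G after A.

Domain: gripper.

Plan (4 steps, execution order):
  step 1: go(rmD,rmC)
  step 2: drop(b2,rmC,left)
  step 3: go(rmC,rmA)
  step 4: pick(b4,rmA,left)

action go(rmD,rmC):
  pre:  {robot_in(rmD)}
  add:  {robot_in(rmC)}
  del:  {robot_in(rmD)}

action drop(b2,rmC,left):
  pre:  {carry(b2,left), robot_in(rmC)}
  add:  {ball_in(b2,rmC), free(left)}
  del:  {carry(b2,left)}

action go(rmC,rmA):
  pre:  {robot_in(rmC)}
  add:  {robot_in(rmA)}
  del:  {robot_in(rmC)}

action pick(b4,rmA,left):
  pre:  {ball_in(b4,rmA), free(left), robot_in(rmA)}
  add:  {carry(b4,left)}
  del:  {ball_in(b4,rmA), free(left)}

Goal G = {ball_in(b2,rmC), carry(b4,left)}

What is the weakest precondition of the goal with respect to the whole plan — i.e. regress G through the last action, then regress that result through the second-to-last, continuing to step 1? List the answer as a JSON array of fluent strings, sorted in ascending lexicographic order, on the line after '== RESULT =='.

Regress step by step:
  through step 4 (pick(b4,rmA,left)): drop {carry(b4,left)}, keep {ball_in(b2,rmC)}, require {ball_in(b4,rmA), free(left), robot_in(rmA)}
    → {ball_in(b2,rmC), ball_in(b4,rmA), free(left), robot_in(rmA)}
  through step 3 (go(rmC,rmA)): drop {robot_in(rmA)}, keep {ball_in(b2,rmC), ball_in(b4,rmA), free(left)}, require {robot_in(rmC)}
    → {ball_in(b2,rmC), ball_in(b4,rmA), free(left), robot_in(rmC)}
  through step 2 (drop(b2,rmC,left)): drop {ball_in(b2,rmC), free(left)}, keep {ball_in(b4,rmA), robot_in(rmC)}, require {carry(b2,left), robot_in(rmC)}
    → {ball_in(b4,rmA), carry(b2,left), robot_in(rmC)}
  through step 1 (go(rmD,rmC)): drop {robot_in(rmC)}, keep {ball_in(b4,rmA), carry(b2,left)}, require {robot_in(rmD)}
    → {ball_in(b4,rmA), carry(b2,left), robot_in(rmD)}

== RESULT ==
["ball_in(b4,rmA)", "carry(b2,left)", "robot_in(rmD)"]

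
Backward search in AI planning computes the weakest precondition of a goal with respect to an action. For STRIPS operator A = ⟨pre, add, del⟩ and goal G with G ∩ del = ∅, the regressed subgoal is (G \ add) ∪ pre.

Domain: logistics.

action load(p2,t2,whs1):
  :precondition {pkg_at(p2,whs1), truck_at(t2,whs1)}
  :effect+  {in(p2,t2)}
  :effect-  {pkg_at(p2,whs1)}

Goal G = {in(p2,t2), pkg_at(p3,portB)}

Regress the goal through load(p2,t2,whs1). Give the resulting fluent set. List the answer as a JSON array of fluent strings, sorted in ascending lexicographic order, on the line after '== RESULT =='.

Regress:
  G ∩ del = {}  (empty — regression defined)
  G \ add = {in(p2,t2), pkg_at(p3,portB)} \ {in(p2,t2)} = {pkg_at(p3,portB)}
  ∪ pre   = {pkg_at(p3,portB)} ∪ {pkg_at(p2,whs1), truck_at(t2,whs1)}
          = {pkg_at(p2,whs1), pkg_at(p3,portB), truck_at(t2,whs1)}

== RESULT ==
["pkg_at(p2,whs1)", "pkg_at(p3,portB)", "truck_at(t2,whs1)"]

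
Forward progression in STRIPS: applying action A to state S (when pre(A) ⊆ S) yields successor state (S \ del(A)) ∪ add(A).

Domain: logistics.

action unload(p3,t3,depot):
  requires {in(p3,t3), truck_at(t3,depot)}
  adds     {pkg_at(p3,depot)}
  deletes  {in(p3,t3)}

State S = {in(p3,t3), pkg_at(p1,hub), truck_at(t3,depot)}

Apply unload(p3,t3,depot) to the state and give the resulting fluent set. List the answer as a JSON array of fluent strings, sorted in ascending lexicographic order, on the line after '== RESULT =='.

Progress:
  pre ⊆ S: {in(p3,t3), truck_at(t3,depot)} ⊆ S  — applicable
  S \ del = {pkg_at(p1,hub), truck_at(t3,depot)}
  ∪ add   = {pkg_at(p1,hub), pkg_at(p3,depot), truck_at(t3,depot)}

== RESULT ==
["pkg_at(p1,hub)", "pkg_at(p3,depot)", "truck_at(t3,depot)"]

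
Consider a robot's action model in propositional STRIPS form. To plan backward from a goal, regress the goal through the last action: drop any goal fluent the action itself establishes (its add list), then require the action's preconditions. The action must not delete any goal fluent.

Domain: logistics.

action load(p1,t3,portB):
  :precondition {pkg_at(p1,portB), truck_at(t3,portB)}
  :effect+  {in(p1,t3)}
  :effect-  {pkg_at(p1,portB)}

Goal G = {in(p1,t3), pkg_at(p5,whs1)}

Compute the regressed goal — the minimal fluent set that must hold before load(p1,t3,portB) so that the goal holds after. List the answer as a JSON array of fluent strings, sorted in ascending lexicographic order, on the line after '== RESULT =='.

Compute (G \ add) ∪ pre:
  G ∩ del = {}  (empty — regression defined)
  G \ add = {in(p1,t3), pkg_at(p5,whs1)} \ {in(p1,t3)} = {pkg_at(p5,whs1)}
  ∪ pre   = {pkg_at(p5,whs1)} ∪ {pkg_at(p1,portB), truck_at(t3,portB)}
          = {pkg_at(p1,portB), pkg_at(p5,whs1), truck_at(t3,portB)}

== RESULT ==
["pkg_at(p1,portB)", "pkg_at(p5,whs1)", "truck_at(t3,portB)"]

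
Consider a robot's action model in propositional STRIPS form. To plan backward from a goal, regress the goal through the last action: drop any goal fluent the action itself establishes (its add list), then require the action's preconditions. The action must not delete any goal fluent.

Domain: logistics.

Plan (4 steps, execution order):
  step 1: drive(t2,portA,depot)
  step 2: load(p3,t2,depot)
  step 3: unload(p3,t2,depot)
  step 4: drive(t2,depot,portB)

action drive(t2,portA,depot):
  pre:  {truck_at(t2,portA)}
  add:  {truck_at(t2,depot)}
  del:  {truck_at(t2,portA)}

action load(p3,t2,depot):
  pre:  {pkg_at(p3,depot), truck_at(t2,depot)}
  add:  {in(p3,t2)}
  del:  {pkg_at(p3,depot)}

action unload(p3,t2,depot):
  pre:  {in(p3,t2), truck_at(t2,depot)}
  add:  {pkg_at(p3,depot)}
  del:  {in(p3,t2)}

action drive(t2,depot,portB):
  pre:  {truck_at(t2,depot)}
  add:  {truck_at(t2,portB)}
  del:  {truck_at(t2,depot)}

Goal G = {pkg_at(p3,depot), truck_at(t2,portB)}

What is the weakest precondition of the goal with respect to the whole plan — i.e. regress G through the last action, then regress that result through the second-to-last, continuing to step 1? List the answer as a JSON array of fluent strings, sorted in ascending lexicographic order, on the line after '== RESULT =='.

Regress step by step:
  through step 4 (drive(t2,depot,portB)): drop {truck_at(t2,portB)}, keep {pkg_at(p3,depot)}, require {truck_at(t2,depot)}
    → {pkg_at(p3,depot), truck_at(t2,depot)}
  through step 3 (unload(p3,t2,depot)): drop {pkg_at(p3,depot)}, keep {truck_at(t2,depot)}, require {in(p3,t2), truck_at(t2,depot)}
    → {in(p3,t2), truck_at(t2,depot)}
  through step 2 (load(p3,t2,depot)): drop {in(p3,t2)}, keep {truck_at(t2,depot)}, require {pkg_at(p3,depot), truck_at(t2,depot)}
    → {pkg_at(p3,depot), truck_at(t2,depot)}
  through step 1 (drive(t2,portA,depot)): drop {truck_at(t2,depot)}, keep {pkg_at(p3,depot)}, require {truck_at(t2,portA)}
    → {pkg_at(p3,depot), truck_at(t2,portA)}

== RESULT ==
["pkg_at(p3,depot)", "truck_at(t2,portA)"]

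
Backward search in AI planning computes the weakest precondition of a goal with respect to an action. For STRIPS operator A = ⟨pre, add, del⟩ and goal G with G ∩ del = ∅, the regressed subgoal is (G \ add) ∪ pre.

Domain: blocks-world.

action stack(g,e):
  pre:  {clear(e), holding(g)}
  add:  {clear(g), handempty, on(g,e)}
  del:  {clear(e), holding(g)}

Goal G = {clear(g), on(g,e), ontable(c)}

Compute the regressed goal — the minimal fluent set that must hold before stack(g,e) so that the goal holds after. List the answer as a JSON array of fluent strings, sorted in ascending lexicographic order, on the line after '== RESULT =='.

Compute (G \ add) ∪ pre:
  G ∩ del = {}  (empty — regression defined)
  G \ add = {clear(g), on(g,e), ontable(c)} \ {clear(g), handempty, on(g,e)} = {ontable(c)}
  ∪ pre   = {ontable(c)} ∪ {clear(e), holding(g)}
          = {clear(e), holding(g), ontable(c)}

== RESULT ==
["clear(e)", "holding(g)", "ontable(c)"]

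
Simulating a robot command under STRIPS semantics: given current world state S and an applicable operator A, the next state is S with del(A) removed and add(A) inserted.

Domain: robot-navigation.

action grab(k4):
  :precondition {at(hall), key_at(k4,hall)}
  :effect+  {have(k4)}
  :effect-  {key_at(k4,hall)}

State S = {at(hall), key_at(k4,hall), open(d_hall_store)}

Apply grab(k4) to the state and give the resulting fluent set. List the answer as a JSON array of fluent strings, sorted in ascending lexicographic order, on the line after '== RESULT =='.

Compute (S \ del) ∪ add:
  pre ⊆ S: {at(hall), key_at(k4,hall)} ⊆ S  — applicable
  S \ del = {at(hall), open(d_hall_store)}
  ∪ add   = {at(hall), have(k4), open(d_hall_store)}

== RESULT ==
["at(hall)", "have(k4)", "open(d_hall_store)"]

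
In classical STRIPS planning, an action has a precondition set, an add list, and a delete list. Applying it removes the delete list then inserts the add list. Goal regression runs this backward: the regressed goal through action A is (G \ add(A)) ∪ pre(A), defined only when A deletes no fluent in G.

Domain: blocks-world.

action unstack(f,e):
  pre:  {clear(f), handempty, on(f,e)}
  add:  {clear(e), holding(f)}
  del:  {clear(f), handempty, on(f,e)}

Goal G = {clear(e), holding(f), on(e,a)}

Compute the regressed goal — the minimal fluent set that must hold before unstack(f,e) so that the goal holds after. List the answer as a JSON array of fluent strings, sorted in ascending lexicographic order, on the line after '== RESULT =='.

Compute (G \ add) ∪ pre:
  G ∩ del = {}  (empty — regression defined)
  G \ add = {clear(e), holding(f), on(e,a)} \ {clear(e), holding(f)} = {on(e,a)}
  ∪ pre   = {on(e,a)} ∪ {clear(f), handempty, on(f,e)}
          = {clear(f), handempty, on(e,a), on(f,e)}

== RESULT ==
["clear(f)", "handempty", "on(e,a)", "on(f,e)"]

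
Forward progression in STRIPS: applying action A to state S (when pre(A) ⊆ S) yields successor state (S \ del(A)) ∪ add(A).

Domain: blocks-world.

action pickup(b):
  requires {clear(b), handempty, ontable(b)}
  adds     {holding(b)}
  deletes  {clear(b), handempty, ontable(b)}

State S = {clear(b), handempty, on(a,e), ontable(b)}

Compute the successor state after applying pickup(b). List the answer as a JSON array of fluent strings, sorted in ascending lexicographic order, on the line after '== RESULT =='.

Compute (S \ del) ∪ add:
  pre ⊆ S: {clear(b), handempty, ontable(b)} ⊆ S  — applicable
  S \ del = {on(a,e)}
  ∪ add   = {holding(b), on(a,e)}

== RESULT ==
["holding(b)", "on(a,e)"]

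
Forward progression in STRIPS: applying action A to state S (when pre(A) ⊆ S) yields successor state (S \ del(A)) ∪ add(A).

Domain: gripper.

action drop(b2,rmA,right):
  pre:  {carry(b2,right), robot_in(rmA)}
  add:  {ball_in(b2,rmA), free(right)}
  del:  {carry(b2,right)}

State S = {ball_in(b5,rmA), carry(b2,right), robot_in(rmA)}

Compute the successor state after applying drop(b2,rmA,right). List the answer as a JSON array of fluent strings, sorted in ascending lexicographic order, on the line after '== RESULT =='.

Compute (S \ del) ∪ add:
  pre ⊆ S: {carry(b2,right), robot_in(rmA)} ⊆ S  — applicable
  S \ del = {ball_in(b5,rmA), robot_in(rmA)}
  ∪ add   = {ball_in(b2,rmA), ball_in(b5,rmA), free(right), robot_in(rmA)}

== RESULT ==
["ball_in(b2,rmA)", "ball_in(b5,rmA)", "free(right)", "robot_in(rmA)"]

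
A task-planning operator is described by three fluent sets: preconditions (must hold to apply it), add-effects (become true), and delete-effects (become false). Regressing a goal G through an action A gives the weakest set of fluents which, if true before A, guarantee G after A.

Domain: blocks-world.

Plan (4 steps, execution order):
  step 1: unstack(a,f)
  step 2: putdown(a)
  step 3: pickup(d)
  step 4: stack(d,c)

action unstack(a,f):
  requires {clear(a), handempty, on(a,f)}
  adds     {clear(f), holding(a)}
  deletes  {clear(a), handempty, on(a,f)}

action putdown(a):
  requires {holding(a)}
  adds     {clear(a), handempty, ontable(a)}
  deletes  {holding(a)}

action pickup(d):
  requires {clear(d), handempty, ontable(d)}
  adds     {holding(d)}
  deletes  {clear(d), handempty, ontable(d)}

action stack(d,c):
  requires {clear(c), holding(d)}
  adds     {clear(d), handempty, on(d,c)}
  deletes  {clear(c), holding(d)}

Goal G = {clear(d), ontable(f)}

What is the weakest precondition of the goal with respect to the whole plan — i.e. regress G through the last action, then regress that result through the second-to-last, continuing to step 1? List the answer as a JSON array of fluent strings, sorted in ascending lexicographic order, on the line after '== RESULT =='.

Work backward from the goal:
  through step 4 (stack(d,c)): drop {clear(d)}, keep {ontable(f)}, require {clear(c), holding(d)}
    → {clear(c), holding(d), ontable(f)}
  through step 3 (pickup(d)): drop {holding(d)}, keep {clear(c), ontable(f)}, require {clear(d), handempty, ontable(d)}
    → {clear(c), clear(d), handempty, ontable(d), ontable(f)}
  through step 2 (putdown(a)): drop {handempty}, keep {clear(c), clear(d), ontable(d), ontable(f)}, require {holding(a)}
    → {clear(c), clear(d), holding(a), ontable(d), ontable(f)}
  through step 1 (unstack(a,f)): drop {holding(a)}, keep {clear(c), clear(d), ontable(d), ontable(f)}, require {clear(a), handempty, on(a,f)}
    → {clear(a), clear(c), clear(d), handempty, on(a,f), ontable(d), ontable(f)}

== RESULT ==
["clear(a)", "clear(c)", "clear(d)", "handempty", "on(a,f)", "ontable(d)", "ontable(f)"]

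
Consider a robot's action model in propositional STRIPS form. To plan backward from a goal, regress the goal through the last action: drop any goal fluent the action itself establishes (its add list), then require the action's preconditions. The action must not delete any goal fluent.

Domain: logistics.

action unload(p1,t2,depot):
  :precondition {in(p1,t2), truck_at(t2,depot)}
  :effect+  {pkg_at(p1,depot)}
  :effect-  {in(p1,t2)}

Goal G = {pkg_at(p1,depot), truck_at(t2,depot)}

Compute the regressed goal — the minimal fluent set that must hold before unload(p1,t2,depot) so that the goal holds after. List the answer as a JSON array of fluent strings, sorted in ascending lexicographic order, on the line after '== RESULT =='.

Compute (G \ add) ∪ pre:
  G ∩ del = {}  (empty — regression defined)
  G \ add = {pkg_at(p1,depot), truck_at(t2,depot)} \ {pkg_at(p1,depot)} = {truck_at(t2,depot)}
  ∪ pre   = {truck_at(t2,depot)} ∪ {in(p1,t2), truck_at(t2,depot)}
          = {in(p1,t2), truck_at(t2,depot)}

== RESULT ==
["in(p1,t2)", "truck_at(t2,depot)"]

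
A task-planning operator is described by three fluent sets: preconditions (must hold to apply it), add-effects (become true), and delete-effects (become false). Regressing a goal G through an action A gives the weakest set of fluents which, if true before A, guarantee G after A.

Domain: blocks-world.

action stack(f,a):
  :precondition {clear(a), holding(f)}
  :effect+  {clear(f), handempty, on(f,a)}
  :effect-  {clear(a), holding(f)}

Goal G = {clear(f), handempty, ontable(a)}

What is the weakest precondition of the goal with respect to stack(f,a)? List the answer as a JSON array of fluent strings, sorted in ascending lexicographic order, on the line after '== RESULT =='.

Regress:
  G ∩ del = {}  (empty — regression defined)
  G \ add = {clear(f), handempty, ontable(a)} \ {clear(f), handempty, on(f,a)} = {ontable(a)}
  ∪ pre   = {ontable(a)} ∪ {clear(a), holding(f)}
          = {clear(a), holding(f), ontable(a)}

== RESULT ==
["clear(a)", "holding(f)", "ontable(a)"]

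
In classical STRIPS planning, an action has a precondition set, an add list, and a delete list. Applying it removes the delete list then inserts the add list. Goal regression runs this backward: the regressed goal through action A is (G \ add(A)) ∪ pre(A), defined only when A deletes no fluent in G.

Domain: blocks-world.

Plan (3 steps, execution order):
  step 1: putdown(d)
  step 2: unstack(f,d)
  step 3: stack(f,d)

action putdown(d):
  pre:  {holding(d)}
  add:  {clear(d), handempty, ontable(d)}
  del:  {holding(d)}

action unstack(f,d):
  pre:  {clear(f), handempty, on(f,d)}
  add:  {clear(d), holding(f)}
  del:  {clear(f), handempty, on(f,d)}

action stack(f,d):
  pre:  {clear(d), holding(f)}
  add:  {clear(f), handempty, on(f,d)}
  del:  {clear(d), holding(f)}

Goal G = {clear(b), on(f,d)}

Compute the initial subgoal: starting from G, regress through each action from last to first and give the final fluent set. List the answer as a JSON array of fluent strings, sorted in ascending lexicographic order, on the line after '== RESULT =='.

Regress step by step:
  through step 3 (stack(f,d)): drop {on(f,d)}, keep {clear(b)}, require {clear(d), holding(f)}
    → {clear(b), clear(d), holding(f)}
  through step 2 (unstack(f,d)): drop {clear(d), holding(f)}, keep {clear(b)}, require {clear(f), handempty, on(f,d)}
    → {clear(b), clear(f), handempty, on(f,d)}
  through step 1 (putdown(d)): drop {handempty}, keep {clear(b), clear(f), on(f,d)}, require {holding(d)}
    → {clear(b), clear(f), holding(d), on(f,d)}

== RESULT ==
["clear(b)", "clear(f)", "holding(d)", "on(f,d)"]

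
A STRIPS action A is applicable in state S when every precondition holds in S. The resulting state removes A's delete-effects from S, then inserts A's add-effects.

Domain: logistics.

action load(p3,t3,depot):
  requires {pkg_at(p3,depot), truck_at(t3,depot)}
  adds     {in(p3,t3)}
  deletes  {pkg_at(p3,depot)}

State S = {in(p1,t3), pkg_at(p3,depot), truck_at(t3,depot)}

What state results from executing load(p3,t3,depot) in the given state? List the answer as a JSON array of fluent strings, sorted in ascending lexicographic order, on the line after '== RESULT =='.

Progress:
  pre ⊆ S: {pkg_at(p3,depot), truck_at(t3,depot)} ⊆ S  — applicable
  S \ del = {in(p1,t3), truck_at(t3,depot)}
  ∪ add   = {in(p1,t3), in(p3,t3), truck_at(t3,depot)}

== RESULT ==
["in(p1,t3)", "in(p3,t3)", "truck_at(t3,depot)"]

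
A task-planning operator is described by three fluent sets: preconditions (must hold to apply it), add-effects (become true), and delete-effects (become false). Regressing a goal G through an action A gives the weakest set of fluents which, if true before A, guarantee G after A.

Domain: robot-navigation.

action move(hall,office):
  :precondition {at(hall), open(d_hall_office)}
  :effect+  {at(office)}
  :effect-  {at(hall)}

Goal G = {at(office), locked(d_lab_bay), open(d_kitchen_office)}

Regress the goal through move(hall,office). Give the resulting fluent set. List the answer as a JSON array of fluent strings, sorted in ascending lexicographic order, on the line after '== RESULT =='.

Compute (G \ add) ∪ pre:
  G ∩ del = {}  (empty — regression defined)
  G \ add = {at(office), locked(d_lab_bay), open(d_kitchen_office)} \ {at(office)} = {locked(d_lab_bay), open(d_kitchen_office)}
  ∪ pre   = {locked(d_lab_bay), open(d_kitchen_office)} ∪ {at(hall), open(d_hall_office)}
          = {at(hall), locked(d_lab_bay), open(d_hall_office), open(d_kitchen_office)}

== RESULT ==
["at(hall)", "locked(d_lab_bay)", "open(d_hall_office)", "open(d_kitchen_office)"]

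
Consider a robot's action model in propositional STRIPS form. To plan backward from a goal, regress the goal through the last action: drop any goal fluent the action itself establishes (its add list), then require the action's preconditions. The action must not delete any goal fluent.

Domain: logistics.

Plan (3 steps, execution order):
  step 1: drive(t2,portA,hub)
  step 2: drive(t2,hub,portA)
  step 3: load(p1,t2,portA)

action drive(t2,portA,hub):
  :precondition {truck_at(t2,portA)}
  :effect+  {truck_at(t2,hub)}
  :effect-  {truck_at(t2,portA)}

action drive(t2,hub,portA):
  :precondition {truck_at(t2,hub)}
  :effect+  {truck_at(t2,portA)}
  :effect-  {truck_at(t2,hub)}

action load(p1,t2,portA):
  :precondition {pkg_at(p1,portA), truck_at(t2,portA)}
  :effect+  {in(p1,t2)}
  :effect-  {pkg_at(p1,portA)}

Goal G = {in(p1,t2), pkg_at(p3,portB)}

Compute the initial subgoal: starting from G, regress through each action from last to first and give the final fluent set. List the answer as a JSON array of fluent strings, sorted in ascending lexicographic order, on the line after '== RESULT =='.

Regress step by step:
  through step 3 (load(p1,t2,portA)): drop {in(p1,t2)}, keep {pkg_at(p3,portB)}, require {pkg_at(p1,portA), truck_at(t2,portA)}
    → {pkg_at(p1,portA), pkg_at(p3,portB), truck_at(t2,portA)}
  through step 2 (drive(t2,hub,portA)): drop {truck_at(t2,portA)}, keep {pkg_at(p1,portA), pkg_at(p3,portB)}, require {truck_at(t2,hub)}
    → {pkg_at(p1,portA), pkg_at(p3,portB), truck_at(t2,hub)}
  through step 1 (drive(t2,portA,hub)): drop {truck_at(t2,hub)}, keep {pkg_at(p1,portA), pkg_at(p3,portB)}, require {truck_at(t2,portA)}
    → {pkg_at(p1,portA), pkg_at(p3,portB), truck_at(t2,portA)}

== RESULT ==
["pkg_at(p1,portA)", "pkg_at(p3,portB)", "truck_at(t2,portA)"]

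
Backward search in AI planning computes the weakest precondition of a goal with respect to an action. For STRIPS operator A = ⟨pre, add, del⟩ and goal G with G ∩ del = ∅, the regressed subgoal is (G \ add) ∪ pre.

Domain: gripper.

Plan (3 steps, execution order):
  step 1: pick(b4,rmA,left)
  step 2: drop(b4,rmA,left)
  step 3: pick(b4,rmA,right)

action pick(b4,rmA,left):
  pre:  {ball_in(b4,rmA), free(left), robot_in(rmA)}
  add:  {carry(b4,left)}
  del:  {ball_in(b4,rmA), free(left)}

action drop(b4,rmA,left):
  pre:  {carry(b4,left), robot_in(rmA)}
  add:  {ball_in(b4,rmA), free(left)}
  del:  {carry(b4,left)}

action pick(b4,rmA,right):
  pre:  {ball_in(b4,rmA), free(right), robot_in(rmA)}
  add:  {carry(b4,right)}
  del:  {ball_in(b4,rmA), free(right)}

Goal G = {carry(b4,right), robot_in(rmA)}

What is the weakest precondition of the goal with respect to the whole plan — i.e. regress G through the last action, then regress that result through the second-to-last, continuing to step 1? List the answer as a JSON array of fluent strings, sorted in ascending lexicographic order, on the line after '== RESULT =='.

Regress step by step:
  through step 3 (pick(b4,rmA,right)): drop {carry(b4,right)}, keep {robot_in(rmA)}, require {ball_in(b4,rmA), free(right), robot_in(rmA)}
    → {ball_in(b4,rmA), free(right), robot_in(rmA)}
  through step 2 (drop(b4,rmA,left)): drop {ball_in(b4,rmA)}, keep {free(right), robot_in(rmA)}, require {carry(b4,left), robot_in(rmA)}
    → {carry(b4,left), free(right), robot_in(rmA)}
  through step 1 (pick(b4,rmA,left)): drop {carry(b4,left)}, keep {free(right), robot_in(rmA)}, require {ball_in(b4,rmA), free(left), robot_in(rmA)}
    → {ball_in(b4,rmA), free(left), free(right), robot_in(rmA)}

== RESULT ==
["ball_in(b4,rmA)", "free(left)", "free(right)", "robot_in(rmA)"]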